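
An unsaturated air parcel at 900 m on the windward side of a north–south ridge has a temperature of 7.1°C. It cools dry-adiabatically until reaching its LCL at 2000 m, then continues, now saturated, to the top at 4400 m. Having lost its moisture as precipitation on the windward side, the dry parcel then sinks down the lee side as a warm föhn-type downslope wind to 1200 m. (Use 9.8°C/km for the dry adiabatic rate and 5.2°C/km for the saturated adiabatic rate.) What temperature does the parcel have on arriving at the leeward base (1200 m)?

900–2000 m, dry: Δz = 1.1 km ⇒ ΔT = -10.78°C; T = -3.68°C
2000–4400 m, saturated: Δz = 2.4 km ⇒ ΔT = -12.48°C; T = -16.16°C
4400–1200 m, dry descent: Δz = 3.2 km ⇒ ΔT = +31.36°C; T = 15.2°C

15.2°C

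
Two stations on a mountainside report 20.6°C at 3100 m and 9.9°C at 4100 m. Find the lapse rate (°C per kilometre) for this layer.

Γ = −ΔT/Δz = (20.6 − 9.9) / (4100 − 3100) m
  = 10.7°C / 1 km = 10.7°C/km

10.7°C/km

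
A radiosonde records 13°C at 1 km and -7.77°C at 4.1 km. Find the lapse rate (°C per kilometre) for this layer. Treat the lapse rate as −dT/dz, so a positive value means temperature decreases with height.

Γ = −ΔT/Δz = (13 − (-7.77)) / (4100 − 1000) m
  = 20.77°C / 3.1 km = 6.7°C/km

6.7°C/km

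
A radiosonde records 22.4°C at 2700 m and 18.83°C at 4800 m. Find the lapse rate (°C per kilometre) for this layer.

1.7°C/km

Γ = −ΔT/Δz = (22.4 − 18.83) / (4800 − 2700) m
  = 3.57°C / 2.1 km = 1.7°C/km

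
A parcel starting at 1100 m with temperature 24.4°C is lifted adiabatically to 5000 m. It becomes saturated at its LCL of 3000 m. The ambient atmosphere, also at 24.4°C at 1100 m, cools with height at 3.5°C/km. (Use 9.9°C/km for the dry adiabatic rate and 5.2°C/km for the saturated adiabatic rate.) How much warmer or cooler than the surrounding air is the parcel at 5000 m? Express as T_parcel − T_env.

Parcel:
  1100–3000 m, dry: Δz = 1.9 km ⇒ ΔT = -18.81°C; T = 5.59°C
  3000–5000 m, saturated: Δz = 2 km ⇒ ΔT = -10.4°C; T = -4.81°C
Environment:
  1100–5000 m, environment: Δz = 3.9 km ⇒ ΔT = -13.65°C; T = 10.75°C
T_parcel − T_env = -4.81 − 10.75 = -15.56°C

-15.56°C (parcel cooler than environment)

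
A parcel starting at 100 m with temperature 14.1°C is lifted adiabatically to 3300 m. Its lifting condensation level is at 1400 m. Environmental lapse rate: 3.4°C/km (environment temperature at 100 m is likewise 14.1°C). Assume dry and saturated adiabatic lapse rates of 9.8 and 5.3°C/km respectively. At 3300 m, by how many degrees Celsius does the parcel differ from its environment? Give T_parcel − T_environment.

Parcel:
  From 100 m to 1400 m (dry): cools by 9.8 × 1.3 = 12.74°C, giving 1.36°C.
  From 1400 m to 3300 m (saturated): cools by 5.3 × 1.9 = 10.07°C, giving -8.71°C.
Environment:
  From 100 m to 3300 m (environment): cools by 3.4 × 3.2 = 10.88°C, giving 3.22°C.
T_parcel − T_env = -8.71 − 3.22 = -11.93°C

-11.93°C (parcel cooler than environment)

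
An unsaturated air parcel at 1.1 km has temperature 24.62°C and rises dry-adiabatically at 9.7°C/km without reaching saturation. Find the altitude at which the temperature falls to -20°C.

Height above start = (24.62 − (-20)) / 9.7 = 4.6 km
Altitude = 1100 m + 4600 m = 5700 m

5.7 km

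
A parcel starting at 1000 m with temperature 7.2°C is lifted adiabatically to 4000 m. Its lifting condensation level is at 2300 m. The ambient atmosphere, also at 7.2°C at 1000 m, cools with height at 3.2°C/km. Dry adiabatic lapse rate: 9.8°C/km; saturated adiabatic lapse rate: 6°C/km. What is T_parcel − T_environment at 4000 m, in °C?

Parcel:
  Dry to 2300 m: -9.8 × 1.3 km = -12.74°C, so T = -5.54°C.
  Saturated to 4000 m: -6 × 1.7 km = -10.2°C, so T = -15.74°C.
Environment:
  Environment to 4000 m: -3.2 × 3 km = -9.6°C, so T = -2.4°C.
T_parcel − T_env = -15.74 − (-2.4) = -13.34°C

-13.34°C (parcel cooler than environment)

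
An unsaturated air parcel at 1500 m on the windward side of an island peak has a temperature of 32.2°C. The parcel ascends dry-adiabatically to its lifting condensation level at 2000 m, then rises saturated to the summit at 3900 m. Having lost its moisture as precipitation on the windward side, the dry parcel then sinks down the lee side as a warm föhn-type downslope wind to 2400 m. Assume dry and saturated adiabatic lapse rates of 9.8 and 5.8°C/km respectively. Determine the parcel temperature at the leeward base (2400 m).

30.98°C

1500–2000 m, dry: Δz = 0.5 km ⇒ ΔT = -4.9°C; T = 27.3°C
2000–3900 m, saturated: Δz = 1.9 km ⇒ ΔT = -11.02°C; T = 16.28°C
3900–2400 m, dry descent: Δz = 1.5 km ⇒ ΔT = +14.7°C; T = 30.98°C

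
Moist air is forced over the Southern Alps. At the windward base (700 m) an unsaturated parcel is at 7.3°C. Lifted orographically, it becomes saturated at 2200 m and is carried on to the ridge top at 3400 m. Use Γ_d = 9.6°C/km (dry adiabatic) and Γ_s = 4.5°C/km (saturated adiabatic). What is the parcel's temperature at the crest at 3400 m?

-12.5°C

Dry to 2200 m: -9.6 × 1.5 km = -14.4°C, so T = -7.1°C.
Saturated to 3400 m: -4.5 × 1.2 km = -5.4°C, so T = -12.5°C.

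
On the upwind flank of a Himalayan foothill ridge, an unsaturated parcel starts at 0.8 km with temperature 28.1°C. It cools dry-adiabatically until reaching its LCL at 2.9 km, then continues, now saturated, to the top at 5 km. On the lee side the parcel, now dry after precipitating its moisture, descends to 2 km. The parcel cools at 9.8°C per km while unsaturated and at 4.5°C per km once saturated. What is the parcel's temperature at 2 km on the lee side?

Dry to 2900 m: -9.8 × 2.1 km = -20.58°C, so T = 7.52°C.
Saturated to 5000 m: -4.5 × 2.1 km = -9.45°C, so T = -1.93°C.
Dry descent to 2000 m: +9.8 × 3 km = +29.4°C, so T = 27.47°C.

27.47°C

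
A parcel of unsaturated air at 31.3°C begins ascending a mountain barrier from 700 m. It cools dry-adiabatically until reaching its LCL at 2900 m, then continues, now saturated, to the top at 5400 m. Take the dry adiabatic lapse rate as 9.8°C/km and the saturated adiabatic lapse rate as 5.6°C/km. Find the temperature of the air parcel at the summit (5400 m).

-4.26°C

Dry to 2900 m: -9.8 × 2.2 km = -21.56°C, so T = 9.74°C.
Saturated to 5400 m: -5.6 × 2.5 km = -14°C, so T = -4.26°C.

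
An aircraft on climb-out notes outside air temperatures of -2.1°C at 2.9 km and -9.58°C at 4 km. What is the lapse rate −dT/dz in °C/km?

Γ = −ΔT/Δz = (-2.1 − (-9.58)) / (4000 − 2900) m
  = 7.48°C / 1.1 km = 6.8°C/km

6.8°C/km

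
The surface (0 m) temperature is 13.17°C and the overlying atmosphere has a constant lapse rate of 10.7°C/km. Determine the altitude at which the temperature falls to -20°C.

Height above start = (13.17 − (-20)) / 10.7 = 3.1 km
Altitude = 0 m + 3100 m = 3100 m

3100 m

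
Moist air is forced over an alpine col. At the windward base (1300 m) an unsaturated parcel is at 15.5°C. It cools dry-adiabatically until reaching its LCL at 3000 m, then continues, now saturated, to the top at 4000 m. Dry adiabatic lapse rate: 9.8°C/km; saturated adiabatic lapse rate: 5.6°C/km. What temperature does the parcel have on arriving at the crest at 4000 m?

-6.76°C

1300 → 3000 m (dry, 9.8°C/km): ΔT = -9.8 × 1.7 = -16.66°C → T = -1.16°C
3000 → 4000 m (saturated, 5.6°C/km): ΔT = -5.6 × 1 = -5.6°C → T = -6.76°C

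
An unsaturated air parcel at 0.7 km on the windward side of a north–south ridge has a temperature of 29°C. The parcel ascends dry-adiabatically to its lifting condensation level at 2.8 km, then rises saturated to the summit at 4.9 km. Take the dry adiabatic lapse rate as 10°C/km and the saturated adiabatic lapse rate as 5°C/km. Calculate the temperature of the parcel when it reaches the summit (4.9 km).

-2.5°C

700 → 2800 m (dry, 10°C/km): ΔT = -10 × 2.1 = -21°C → T = 8°C
2800 → 4900 m (saturated, 5°C/km): ΔT = -5 × 2.1 = -10.5°C → T = -2.5°C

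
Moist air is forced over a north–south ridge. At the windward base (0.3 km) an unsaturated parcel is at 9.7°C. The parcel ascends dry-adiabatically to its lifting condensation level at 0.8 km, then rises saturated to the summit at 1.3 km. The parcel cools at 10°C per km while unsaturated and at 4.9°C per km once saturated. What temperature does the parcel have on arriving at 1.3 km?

300–800 m, dry: Δz = 0.5 km ⇒ ΔT = -5°C; T = 4.7°C
800–1300 m, saturated: Δz = 0.5 km ⇒ ΔT = -2.45°C; T = 2.25°C

2.25°C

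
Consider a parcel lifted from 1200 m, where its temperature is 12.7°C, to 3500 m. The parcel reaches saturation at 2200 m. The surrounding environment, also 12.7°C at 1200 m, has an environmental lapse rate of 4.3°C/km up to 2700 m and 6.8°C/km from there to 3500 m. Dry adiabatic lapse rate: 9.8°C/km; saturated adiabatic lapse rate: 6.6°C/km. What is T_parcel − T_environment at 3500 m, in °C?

-6.49°C (parcel cooler than environment)

Parcel:
  From 1200 m to 2200 m (dry): cools by 9.8 × 1 = 9.8°C, giving 2.9°C.
  From 2200 m to 3500 m (saturated): cools by 6.6 × 1.3 = 8.58°C, giving -5.68°C.
Environment:
  From 1200 m to 2700 m (environment, lower layer): cools by 4.3 × 1.5 = 6.45°C, giving 6.25°C.
  From 2700 m to 3500 m (environment, upper layer): cools by 6.8 × 0.8 = 5.44°C, giving 0.81°C.
T_parcel − T_env = -5.68 − 0.81 = -6.49°C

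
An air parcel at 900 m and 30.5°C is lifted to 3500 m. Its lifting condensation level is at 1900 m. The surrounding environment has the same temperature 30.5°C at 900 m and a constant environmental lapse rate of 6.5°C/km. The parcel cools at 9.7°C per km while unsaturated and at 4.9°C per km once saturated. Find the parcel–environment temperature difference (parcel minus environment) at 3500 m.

Parcel:
  900 → 1900 m (dry, 9.7°C/km): ΔT = -9.7 × 1 = -9.7°C → T = 20.8°C
  1900 → 3500 m (saturated, 4.9°C/km): ΔT = -4.9 × 1.6 = -7.84°C → T = 12.96°C
Environment:
  900 → 3500 m (environment, 6.5°C/km): ΔT = -6.5 × 2.6 = -16.9°C → T = 13.6°C
T_parcel − T_env = 12.96 − 13.6 = -0.64°C

-0.64°C (parcel cooler than environment)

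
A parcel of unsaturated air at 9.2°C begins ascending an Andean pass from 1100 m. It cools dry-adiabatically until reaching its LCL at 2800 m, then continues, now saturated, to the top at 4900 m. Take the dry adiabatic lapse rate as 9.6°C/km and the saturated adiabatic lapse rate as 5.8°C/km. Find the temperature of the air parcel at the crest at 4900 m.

Dry to 2800 m: -9.6 × 1.7 km = -16.32°C, so T = -7.12°C.
Saturated to 4900 m: -5.8 × 2.1 km = -12.18°C, so T = -19.3°C.

-19.3°C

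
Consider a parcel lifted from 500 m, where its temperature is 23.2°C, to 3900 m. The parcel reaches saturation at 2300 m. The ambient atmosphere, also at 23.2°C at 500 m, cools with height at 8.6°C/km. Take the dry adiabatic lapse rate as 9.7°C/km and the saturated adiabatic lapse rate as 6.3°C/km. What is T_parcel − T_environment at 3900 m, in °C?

Parcel:
  Dry to 2300 m: -9.7 × 1.8 km = -17.46°C, so T = 5.74°C.
  Saturated to 3900 m: -6.3 × 1.6 km = -10.08°C, so T = -4.34°C.
Environment:
  Environment to 3900 m: -8.6 × 3.4 km = -29.24°C, so T = -6.04°C.
T_parcel − T_env = -4.34 − (-6.04) = +1.7°C

+1.7°C (parcel warmer than environment)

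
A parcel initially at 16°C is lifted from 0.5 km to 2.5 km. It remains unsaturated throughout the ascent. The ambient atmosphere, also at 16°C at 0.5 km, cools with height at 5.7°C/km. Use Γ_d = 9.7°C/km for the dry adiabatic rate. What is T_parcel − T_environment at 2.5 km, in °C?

-8°C (parcel cooler than environment)

Parcel:
  From 500 m to 2500 m (dry): cools by 9.7 × 2 = 19.4°C, giving -3.4°C.
Environment:
  From 500 m to 2500 m (environment): cools by 5.7 × 2 = 11.4°C, giving 4.6°C.
T_parcel − T_env = -3.4 − 4.6 = -8°C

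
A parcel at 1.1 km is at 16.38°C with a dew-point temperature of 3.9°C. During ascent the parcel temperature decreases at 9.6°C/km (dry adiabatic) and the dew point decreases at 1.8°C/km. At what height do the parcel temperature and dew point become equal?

T and T_d converge at 9.6 − 1.8 = 7.8°C per km
Height above start = (16.38 − 3.9) / 7.8 = 1.6 km
LCL altitude = 1100 m + 1600 m = 2700 m

2.7 km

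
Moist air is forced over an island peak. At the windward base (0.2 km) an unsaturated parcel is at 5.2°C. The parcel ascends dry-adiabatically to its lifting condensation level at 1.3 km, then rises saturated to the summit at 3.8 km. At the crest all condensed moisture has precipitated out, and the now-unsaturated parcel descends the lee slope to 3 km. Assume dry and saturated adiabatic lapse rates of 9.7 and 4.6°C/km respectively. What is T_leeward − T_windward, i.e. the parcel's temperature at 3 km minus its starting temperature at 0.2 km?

-14.41°C

From 200 m to 1300 m (dry): cools by 9.7 × 1.1 = 10.67°C, giving -5.47°C.
From 1300 m to 3800 m (saturated): cools by 4.6 × 2.5 = 11.5°C, giving -16.97°C.
From 3800 m to 3000 m (dry descent): warms by 9.7 × 0.8 = 7.76°C, giving -9.21°C.
Net change vs windward start: -9.21 − 5.2 = -14.41°C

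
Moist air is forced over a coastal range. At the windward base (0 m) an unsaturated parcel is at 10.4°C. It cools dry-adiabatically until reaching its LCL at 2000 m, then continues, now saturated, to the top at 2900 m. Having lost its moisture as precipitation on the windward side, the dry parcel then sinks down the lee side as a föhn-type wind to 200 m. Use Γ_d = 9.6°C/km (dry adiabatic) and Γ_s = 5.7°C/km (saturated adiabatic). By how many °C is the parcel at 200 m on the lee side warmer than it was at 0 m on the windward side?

0–2000 m, dry: Δz = 2 km ⇒ ΔT = -19.2°C; T = -8.8°C
2000–2900 m, saturated: Δz = 0.9 km ⇒ ΔT = -5.13°C; T = -13.93°C
2900–200 m, dry descent: Δz = 2.7 km ⇒ ΔT = +25.92°C; T = 11.99°C
Net change vs windward start: 11.99 − 10.4 = +1.59°C

+1.59°C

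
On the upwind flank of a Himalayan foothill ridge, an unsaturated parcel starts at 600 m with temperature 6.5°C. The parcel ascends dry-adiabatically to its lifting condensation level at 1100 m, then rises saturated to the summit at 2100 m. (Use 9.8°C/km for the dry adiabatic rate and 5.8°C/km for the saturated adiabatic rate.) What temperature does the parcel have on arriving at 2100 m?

-4.2°C

From 600 m to 1100 m (dry): cools by 9.8 × 0.5 = 4.9°C, giving 1.6°C.
From 1100 m to 2100 m (saturated): cools by 5.8 × 1 = 5.8°C, giving -4.2°C.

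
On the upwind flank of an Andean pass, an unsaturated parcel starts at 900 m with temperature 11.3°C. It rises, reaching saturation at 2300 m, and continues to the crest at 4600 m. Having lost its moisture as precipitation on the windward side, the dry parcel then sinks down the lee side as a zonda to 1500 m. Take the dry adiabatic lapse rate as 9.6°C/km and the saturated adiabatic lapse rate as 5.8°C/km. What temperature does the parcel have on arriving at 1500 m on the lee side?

14.28°C

From 900 m to 2300 m (dry): cools by 9.6 × 1.4 = 13.44°C, giving -2.14°C.
From 2300 m to 4600 m (saturated): cools by 5.8 × 2.3 = 13.34°C, giving -15.48°C.
From 4600 m to 1500 m (dry descent): warms by 9.6 × 3.1 = 29.76°C, giving 14.28°C.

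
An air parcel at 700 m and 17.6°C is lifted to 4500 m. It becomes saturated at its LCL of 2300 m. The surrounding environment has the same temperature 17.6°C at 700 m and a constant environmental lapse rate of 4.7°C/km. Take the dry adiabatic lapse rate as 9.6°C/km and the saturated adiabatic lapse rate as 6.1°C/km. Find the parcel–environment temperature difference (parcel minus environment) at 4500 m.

Parcel:
  From 700 m to 2300 m (dry): cools by 9.6 × 1.6 = 15.36°C, giving 2.24°C.
  From 2300 m to 4500 m (saturated): cools by 6.1 × 2.2 = 13.42°C, giving -11.18°C.
Environment:
  From 700 m to 4500 m (environment): cools by 4.7 × 3.8 = 17.86°C, giving -0.26°C.
T_parcel − T_env = -11.18 − (-0.26) = -10.92°C

-10.92°C (parcel cooler than environment)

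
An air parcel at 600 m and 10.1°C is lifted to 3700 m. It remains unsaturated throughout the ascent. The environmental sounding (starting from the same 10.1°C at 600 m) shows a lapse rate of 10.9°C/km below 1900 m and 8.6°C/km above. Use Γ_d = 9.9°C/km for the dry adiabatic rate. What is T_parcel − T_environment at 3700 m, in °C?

-1.04°C (parcel cooler than environment)

Parcel:
  Dry to 3700 m: -9.9 × 3.1 km = -30.69°C, so T = -20.59°C.
Environment:
  Environment, lower layer to 1900 m: -10.9 × 1.3 km = -14.17°C, so T = -4.07°C.
  Environment, upper layer to 3700 m: -8.6 × 1.8 km = -15.48°C, so T = -19.55°C.
T_parcel − T_env = -20.59 − (-19.55) = -1.04°C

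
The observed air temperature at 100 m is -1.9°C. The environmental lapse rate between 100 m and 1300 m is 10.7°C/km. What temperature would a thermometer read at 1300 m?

-14.74°C

From 100 m to 1300 m (environmental): cools by 10.7 × 1.2 = 12.84°C, giving -14.74°C.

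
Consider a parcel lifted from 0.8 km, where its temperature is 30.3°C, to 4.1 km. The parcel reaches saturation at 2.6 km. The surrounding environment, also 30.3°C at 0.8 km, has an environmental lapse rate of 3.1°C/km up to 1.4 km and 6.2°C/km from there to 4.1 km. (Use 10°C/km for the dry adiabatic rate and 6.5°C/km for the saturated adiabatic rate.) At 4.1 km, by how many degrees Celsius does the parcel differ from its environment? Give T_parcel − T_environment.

-9.15°C (parcel cooler than environment)

Parcel:
  800–2600 m, dry: Δz = 1.8 km ⇒ ΔT = -18°C; T = 12.3°C
  2600–4100 m, saturated: Δz = 1.5 km ⇒ ΔT = -9.75°C; T = 2.55°C
Environment:
  800–1400 m, environment, lower layer: Δz = 0.6 km ⇒ ΔT = -1.86°C; T = 28.44°C
  1400–4100 m, environment, upper layer: Δz = 2.7 km ⇒ ΔT = -16.74°C; T = 11.7°C
T_parcel − T_env = 2.55 − 11.7 = -9.15°C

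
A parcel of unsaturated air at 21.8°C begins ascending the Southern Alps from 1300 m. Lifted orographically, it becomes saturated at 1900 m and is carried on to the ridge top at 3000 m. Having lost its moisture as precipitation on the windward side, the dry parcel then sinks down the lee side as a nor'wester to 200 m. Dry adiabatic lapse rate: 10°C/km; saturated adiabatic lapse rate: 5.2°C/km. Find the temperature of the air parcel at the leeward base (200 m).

38.08°C

From 1300 m to 1900 m (dry): cools by 10 × 0.6 = 6°C, giving 15.8°C.
From 1900 m to 3000 m (saturated): cools by 5.2 × 1.1 = 5.72°C, giving 10.08°C.
From 3000 m to 200 m (dry descent): warms by 10 × 2.8 = 28°C, giving 38.08°C.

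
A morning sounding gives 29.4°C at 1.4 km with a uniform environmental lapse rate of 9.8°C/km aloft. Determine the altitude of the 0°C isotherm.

Height above start = (29.4 − 0) / 9.8 = 3 km
Altitude = 1400 m + 3000 m = 4400 m

4.4 km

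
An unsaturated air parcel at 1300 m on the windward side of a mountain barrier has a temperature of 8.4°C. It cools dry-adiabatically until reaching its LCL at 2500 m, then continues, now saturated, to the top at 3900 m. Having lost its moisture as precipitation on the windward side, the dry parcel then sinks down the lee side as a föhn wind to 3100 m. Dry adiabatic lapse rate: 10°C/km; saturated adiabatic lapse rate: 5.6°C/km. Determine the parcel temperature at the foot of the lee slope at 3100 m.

Dry to 2500 m: -10 × 1.2 km = -12°C, so T = -3.6°C.
Saturated to 3900 m: -5.6 × 1.4 km = -7.84°C, so T = -11.44°C.
Dry descent to 3100 m: +10 × 0.8 km = +8°C, so T = -3.44°C.

-3.44°C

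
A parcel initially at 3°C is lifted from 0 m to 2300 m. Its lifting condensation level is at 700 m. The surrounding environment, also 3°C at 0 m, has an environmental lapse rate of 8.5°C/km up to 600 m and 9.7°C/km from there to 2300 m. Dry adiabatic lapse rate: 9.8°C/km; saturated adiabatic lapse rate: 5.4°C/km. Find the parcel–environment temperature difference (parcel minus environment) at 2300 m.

+6.09°C (parcel warmer than environment)

Parcel:
  0 → 700 m (dry, 9.8°C/km): ΔT = -9.8 × 0.7 = -6.86°C → T = -3.86°C
  700 → 2300 m (saturated, 5.4°C/km): ΔT = -5.4 × 1.6 = -8.64°C → T = -12.5°C
Environment:
  0 → 600 m (environment, lower layer, 8.5°C/km): ΔT = -8.5 × 0.6 = -5.1°C → T = -2.1°C
  600 → 2300 m (environment, upper layer, 9.7°C/km): ΔT = -9.7 × 1.7 = -16.49°C → T = -18.59°C
T_parcel − T_env = -12.5 − (-18.59) = +6.09°C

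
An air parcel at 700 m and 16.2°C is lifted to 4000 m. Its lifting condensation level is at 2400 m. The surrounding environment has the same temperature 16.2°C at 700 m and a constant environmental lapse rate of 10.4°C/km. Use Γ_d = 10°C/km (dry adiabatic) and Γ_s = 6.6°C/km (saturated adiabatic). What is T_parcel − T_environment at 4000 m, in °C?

Parcel:
  700 → 2400 m (dry, 10°C/km): ΔT = -10 × 1.7 = -17°C → T = -0.8°C
  2400 → 4000 m (saturated, 6.6°C/km): ΔT = -6.6 × 1.6 = -10.56°C → T = -11.36°C
Environment:
  700 → 4000 m (environment, 10.4°C/km): ΔT = -10.4 × 3.3 = -34.32°C → T = -18.12°C
T_parcel − T_env = -11.36 − (-18.12) = +6.76°C

+6.76°C (parcel warmer than environment)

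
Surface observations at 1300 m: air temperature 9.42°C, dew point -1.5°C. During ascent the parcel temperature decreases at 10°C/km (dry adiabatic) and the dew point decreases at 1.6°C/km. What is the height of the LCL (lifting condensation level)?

T and T_d converge at 10 − 1.6 = 8.4°C per km
Height above start = (9.42 − (-1.5)) / 8.4 = 1.3 km
LCL altitude = 1300 m + 1300 m = 2600 m

2600 m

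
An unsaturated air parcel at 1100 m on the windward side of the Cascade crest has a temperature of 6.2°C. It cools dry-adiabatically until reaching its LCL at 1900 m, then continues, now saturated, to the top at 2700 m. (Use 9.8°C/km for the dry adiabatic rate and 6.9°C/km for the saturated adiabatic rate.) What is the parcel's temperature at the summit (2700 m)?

1100–1900 m, dry: Δz = 0.8 km ⇒ ΔT = -7.84°C; T = -1.64°C
1900–2700 m, saturated: Δz = 0.8 km ⇒ ΔT = -5.52°C; T = -7.16°C

-7.16°C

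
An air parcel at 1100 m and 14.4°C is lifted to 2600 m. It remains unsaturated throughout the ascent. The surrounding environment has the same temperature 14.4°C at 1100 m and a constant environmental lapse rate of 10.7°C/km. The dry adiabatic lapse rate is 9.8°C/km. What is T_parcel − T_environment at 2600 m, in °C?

Parcel:
  From 1100 m to 2600 m (dry): cools by 9.8 × 1.5 = 14.7°C, giving -0.3°C.
Environment:
  From 1100 m to 2600 m (environment): cools by 10.7 × 1.5 = 16.05°C, giving -1.65°C.
T_parcel − T_env = -0.3 − (-1.65) = +1.35°C

+1.35°C (parcel warmer than environment)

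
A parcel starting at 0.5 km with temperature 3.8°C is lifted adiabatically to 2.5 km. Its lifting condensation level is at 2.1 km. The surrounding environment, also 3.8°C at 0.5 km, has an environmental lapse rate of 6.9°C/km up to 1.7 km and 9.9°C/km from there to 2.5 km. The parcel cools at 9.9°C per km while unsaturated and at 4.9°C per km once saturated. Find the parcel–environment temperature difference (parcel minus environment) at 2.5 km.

-1.6°C (parcel cooler than environment)

Parcel:
  Dry to 2100 m: -9.9 × 1.6 km = -15.84°C, so T = -12.04°C.
  Saturated to 2500 m: -4.9 × 0.4 km = -1.96°C, so T = -14°C.
Environment:
  Environment, lower layer to 1700 m: -6.9 × 1.2 km = -8.28°C, so T = -4.48°C.
  Environment, upper layer to 2500 m: -9.9 × 0.8 km = -7.92°C, so T = -12.4°C.
T_parcel − T_env = -14 − (-12.4) = -1.6°C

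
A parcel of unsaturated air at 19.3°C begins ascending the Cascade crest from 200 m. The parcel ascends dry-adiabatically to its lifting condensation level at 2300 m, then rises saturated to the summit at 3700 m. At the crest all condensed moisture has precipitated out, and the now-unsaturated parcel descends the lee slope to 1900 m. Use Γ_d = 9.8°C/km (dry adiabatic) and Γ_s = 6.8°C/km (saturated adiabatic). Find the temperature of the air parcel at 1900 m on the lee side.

From 200 m to 2300 m (dry): cools by 9.8 × 2.1 = 20.58°C, giving -1.28°C.
From 2300 m to 3700 m (saturated): cools by 6.8 × 1.4 = 9.52°C, giving -10.8°C.
From 3700 m to 1900 m (dry descent): warms by 9.8 × 1.8 = 17.64°C, giving 6.84°C.

6.84°C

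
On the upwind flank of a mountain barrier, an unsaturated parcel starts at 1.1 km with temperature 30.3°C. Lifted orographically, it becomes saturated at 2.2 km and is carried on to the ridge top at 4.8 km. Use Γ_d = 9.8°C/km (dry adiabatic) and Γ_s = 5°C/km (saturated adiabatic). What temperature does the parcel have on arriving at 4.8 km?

6.52°C

1100–2200 m, dry: Δz = 1.1 km ⇒ ΔT = -10.78°C; T = 19.52°C
2200–4800 m, saturated: Δz = 2.6 km ⇒ ΔT = -13°C; T = 6.52°C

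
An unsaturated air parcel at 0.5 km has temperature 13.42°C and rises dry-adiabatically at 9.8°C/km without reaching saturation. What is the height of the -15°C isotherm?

3.4 km

Height above start = (13.42 − (-15)) / 9.8 = 2.9 km
Altitude = 500 m + 2900 m = 3400 m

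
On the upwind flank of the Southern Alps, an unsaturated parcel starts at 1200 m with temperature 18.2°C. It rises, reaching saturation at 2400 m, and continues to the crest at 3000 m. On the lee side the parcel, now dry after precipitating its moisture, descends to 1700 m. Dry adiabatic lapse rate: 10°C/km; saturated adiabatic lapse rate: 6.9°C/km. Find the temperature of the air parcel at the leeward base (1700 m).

15.06°C

Dry to 2400 m: -10 × 1.2 km = -12°C, so T = 6.2°C.
Saturated to 3000 m: -6.9 × 0.6 km = -4.14°C, so T = 2.06°C.
Dry descent to 1700 m: +10 × 1.3 km = +13°C, so T = 15.06°C.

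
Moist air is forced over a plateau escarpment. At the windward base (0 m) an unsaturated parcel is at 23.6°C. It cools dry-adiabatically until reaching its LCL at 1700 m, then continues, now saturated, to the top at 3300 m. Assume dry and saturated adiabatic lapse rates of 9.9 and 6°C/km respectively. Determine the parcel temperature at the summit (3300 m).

-2.83°C

0–1700 m, dry: Δz = 1.7 km ⇒ ΔT = -16.83°C; T = 6.77°C
1700–3300 m, saturated: Δz = 1.6 km ⇒ ΔT = -9.6°C; T = -2.83°C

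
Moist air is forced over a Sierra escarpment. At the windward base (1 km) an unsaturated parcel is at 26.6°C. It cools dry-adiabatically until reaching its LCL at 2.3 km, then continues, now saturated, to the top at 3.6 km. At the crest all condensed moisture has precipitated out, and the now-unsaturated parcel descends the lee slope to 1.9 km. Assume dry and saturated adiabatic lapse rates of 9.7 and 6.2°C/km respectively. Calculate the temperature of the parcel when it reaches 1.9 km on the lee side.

1000 → 2300 m (dry, 9.7°C/km): ΔT = -9.7 × 1.3 = -12.61°C → T = 13.99°C
2300 → 3600 m (saturated, 6.2°C/km): ΔT = -6.2 × 1.3 = -8.06°C → T = 5.93°C
3600 → 1900 m (dry descent, 9.7°C/km): ΔT = +9.7 × 1.7 = +16.49°C → T = 22.42°C

22.42°C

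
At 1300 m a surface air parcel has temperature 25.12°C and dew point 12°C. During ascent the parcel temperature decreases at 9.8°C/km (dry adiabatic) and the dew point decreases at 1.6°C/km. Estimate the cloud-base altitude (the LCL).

2900 m

T and T_d converge at 9.8 − 1.6 = 8.2°C per km
Height above start = (25.12 − 12) / 8.2 = 1.6 km
LCL altitude = 1300 m + 1600 m = 2900 m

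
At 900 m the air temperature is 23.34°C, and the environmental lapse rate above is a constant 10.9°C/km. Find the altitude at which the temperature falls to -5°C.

3500 m

Height above start = (23.34 − (-5)) / 10.9 = 2.6 km
Altitude = 900 m + 2600 m = 3500 m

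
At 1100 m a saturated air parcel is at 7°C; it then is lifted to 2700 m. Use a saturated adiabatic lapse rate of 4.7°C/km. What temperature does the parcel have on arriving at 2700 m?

1100–2700 m, saturated adiabatic: Δz = 1.6 km ⇒ ΔT = -7.52°C; T = -0.52°C

-0.52°C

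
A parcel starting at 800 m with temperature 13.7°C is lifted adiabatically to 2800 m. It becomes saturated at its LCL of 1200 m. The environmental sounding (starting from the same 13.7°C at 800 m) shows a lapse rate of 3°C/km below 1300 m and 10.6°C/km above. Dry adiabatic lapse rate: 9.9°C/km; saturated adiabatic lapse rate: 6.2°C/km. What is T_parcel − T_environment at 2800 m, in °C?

Parcel:
  800–1200 m, dry: Δz = 0.4 km ⇒ ΔT = -3.96°C; T = 9.74°C
  1200–2800 m, saturated: Δz = 1.6 km ⇒ ΔT = -9.92°C; T = -0.18°C
Environment:
  800–1300 m, environment, lower layer: Δz = 0.5 km ⇒ ΔT = -1.5°C; T = 12.2°C
  1300–2800 m, environment, upper layer: Δz = 1.5 km ⇒ ΔT = -15.9°C; T = -3.7°C
T_parcel − T_env = -0.18 − (-3.7) = +3.52°C

+3.52°C (parcel warmer than environment)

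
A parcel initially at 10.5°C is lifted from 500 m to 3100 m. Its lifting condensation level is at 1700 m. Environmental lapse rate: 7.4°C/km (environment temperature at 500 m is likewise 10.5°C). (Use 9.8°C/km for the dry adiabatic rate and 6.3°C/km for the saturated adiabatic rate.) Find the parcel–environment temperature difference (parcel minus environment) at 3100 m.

Parcel:
  500–1700 m, dry: Δz = 1.2 km ⇒ ΔT = -11.76°C; T = -1.26°C
  1700–3100 m, saturated: Δz = 1.4 km ⇒ ΔT = -8.82°C; T = -10.08°C
Environment:
  500–3100 m, environment: Δz = 2.6 km ⇒ ΔT = -19.24°C; T = -8.74°C
T_parcel − T_env = -10.08 − (-8.74) = -1.34°C

-1.34°C (parcel cooler than environment)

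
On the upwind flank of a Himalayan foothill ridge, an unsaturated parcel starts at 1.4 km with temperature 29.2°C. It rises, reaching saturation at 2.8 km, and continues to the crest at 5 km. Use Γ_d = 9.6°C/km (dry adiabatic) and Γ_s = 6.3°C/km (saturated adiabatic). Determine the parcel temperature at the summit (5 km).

1.9°C

From 1400 m to 2800 m (dry): cools by 9.6 × 1.4 = 13.44°C, giving 15.76°C.
From 2800 m to 5000 m (saturated): cools by 6.3 × 2.2 = 13.86°C, giving 1.9°C.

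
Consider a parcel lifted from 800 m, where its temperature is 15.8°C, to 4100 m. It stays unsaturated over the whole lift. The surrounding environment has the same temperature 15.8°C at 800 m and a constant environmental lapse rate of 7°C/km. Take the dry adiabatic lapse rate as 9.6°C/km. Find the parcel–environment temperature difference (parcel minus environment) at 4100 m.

-8.58°C (parcel cooler than environment)

Parcel:
  800 → 4100 m (dry, 9.6°C/km): ΔT = -9.6 × 3.3 = -31.68°C → T = -15.88°C
Environment:
  800 → 4100 m (environment, 7°C/km): ΔT = -7 × 3.3 = -23.1°C → T = -7.3°C
T_parcel − T_env = -15.88 − (-7.3) = -8.58°C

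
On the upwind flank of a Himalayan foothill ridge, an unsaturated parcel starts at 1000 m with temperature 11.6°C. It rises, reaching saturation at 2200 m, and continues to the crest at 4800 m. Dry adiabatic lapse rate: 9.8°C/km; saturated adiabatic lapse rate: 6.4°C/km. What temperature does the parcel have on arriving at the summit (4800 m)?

-16.8°C

Dry to 2200 m: -9.8 × 1.2 km = -11.76°C, so T = -0.16°C.
Saturated to 4800 m: -6.4 × 2.6 km = -16.64°C, so T = -16.8°C.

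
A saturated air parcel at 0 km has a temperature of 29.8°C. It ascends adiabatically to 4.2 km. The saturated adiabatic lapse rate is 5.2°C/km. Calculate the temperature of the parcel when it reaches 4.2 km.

7.96°C

0–4200 m, saturated adiabatic: Δz = 4.2 km ⇒ ΔT = -21.84°C; T = 7.96°C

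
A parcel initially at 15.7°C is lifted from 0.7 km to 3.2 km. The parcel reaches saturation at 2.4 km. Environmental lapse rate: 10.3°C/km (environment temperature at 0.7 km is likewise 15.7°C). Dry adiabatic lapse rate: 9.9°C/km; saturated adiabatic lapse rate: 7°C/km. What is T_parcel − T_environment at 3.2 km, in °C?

Parcel:
  700–2400 m, dry: Δz = 1.7 km ⇒ ΔT = -16.83°C; T = -1.13°C
  2400–3200 m, saturated: Δz = 0.8 km ⇒ ΔT = -5.6°C; T = -6.73°C
Environment:
  700–3200 m, environment: Δz = 2.5 km ⇒ ΔT = -25.75°C; T = -10.05°C
T_parcel − T_env = -6.73 − (-10.05) = +3.32°C

+3.32°C (parcel warmer than environment)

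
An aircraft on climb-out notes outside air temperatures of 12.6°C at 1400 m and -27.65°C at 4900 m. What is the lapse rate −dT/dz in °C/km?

Γ = −ΔT/Δz = (12.6 − (-27.65)) / (4900 − 1400) m
  = 40.25°C / 3.5 km = 11.5°C/km

11.5°C/km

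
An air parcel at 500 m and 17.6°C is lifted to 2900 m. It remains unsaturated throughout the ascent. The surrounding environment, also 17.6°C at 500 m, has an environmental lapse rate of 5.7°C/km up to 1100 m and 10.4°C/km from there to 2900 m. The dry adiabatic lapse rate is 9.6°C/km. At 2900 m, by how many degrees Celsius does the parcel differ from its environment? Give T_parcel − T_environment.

-0.9°C (parcel cooler than environment)

Parcel:
  500 → 2900 m (dry, 9.6°C/km): ΔT = -9.6 × 2.4 = -23.04°C → T = -5.44°C
Environment:
  500 → 1100 m (environment, lower layer, 5.7°C/km): ΔT = -5.7 × 0.6 = -3.42°C → T = 14.18°C
  1100 → 2900 m (environment, upper layer, 10.4°C/km): ΔT = -10.4 × 1.8 = -18.72°C → T = -4.54°C
T_parcel − T_env = -5.44 − (-4.54) = -0.9°C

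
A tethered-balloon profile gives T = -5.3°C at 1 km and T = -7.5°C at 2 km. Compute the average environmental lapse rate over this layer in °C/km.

Γ = −ΔT/Δz = (-5.3 − (-7.5)) / (2000 − 1000) m
  = 2.2°C / 1 km = 2.2°C/km

2.2°C/km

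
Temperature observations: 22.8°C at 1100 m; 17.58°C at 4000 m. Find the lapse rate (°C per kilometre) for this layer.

Γ = −ΔT/Δz = (22.8 − 17.58) / (4000 − 1100) m
  = 5.22°C / 2.9 km = 1.8°C/km

1.8°C/km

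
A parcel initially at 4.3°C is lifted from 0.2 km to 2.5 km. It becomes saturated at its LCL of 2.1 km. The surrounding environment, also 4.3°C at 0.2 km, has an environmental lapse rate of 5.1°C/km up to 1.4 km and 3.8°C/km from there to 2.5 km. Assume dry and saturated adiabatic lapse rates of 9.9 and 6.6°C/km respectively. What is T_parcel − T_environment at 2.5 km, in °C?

Parcel:
  200 → 2100 m (dry, 9.9°C/km): ΔT = -9.9 × 1.9 = -18.81°C → T = -14.51°C
  2100 → 2500 m (saturated, 6.6°C/km): ΔT = -6.6 × 0.4 = -2.64°C → T = -17.15°C
Environment:
  200 → 1400 m (environment, lower layer, 5.1°C/km): ΔT = -5.1 × 1.2 = -6.12°C → T = -1.82°C
  1400 → 2500 m (environment, upper layer, 3.8°C/km): ΔT = -3.8 × 1.1 = -4.18°C → T = -6°C
T_parcel − T_env = -17.15 − (-6) = -11.15°C

-11.15°C (parcel cooler than environment)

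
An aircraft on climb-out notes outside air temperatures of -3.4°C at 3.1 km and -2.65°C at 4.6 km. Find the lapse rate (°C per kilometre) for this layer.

-0.5°C/km

Γ = −ΔT/Δz = (-3.4 − (-2.65)) / (4600 − 3100) m
  = -0.75°C / 1.5 km = -0.5°C/km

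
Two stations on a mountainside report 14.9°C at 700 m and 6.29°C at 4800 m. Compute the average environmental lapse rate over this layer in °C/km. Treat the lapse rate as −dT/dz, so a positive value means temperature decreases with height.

2.1°C/km

Γ = −ΔT/Δz = (14.9 − 6.29) / (4800 − 700) m
  = 8.61°C / 4.1 km = 2.1°C/km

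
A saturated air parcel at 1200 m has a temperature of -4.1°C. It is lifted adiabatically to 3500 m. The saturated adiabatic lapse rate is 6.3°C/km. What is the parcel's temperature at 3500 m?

-18.59°C

1200–3500 m, saturated adiabatic: Δz = 2.3 km ⇒ ΔT = -14.49°C; T = -18.59°C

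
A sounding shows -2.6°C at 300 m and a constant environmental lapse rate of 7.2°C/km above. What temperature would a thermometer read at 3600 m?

Environmental to 3600 m: -7.2 × 3.3 km = -23.76°C, so T = -26.36°C.

-26.36°C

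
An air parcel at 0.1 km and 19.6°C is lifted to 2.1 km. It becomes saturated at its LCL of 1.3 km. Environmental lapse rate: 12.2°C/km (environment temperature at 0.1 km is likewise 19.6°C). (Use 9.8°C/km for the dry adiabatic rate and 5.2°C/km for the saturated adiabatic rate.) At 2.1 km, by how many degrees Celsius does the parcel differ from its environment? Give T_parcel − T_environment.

+8.48°C (parcel warmer than environment)

Parcel:
  100 → 1300 m (dry, 9.8°C/km): ΔT = -9.8 × 1.2 = -11.76°C → T = 7.84°C
  1300 → 2100 m (saturated, 5.2°C/km): ΔT = -5.2 × 0.8 = -4.16°C → T = 3.68°C
Environment:
  100 → 2100 m (environment, 12.2°C/km): ΔT = -12.2 × 2 = -24.4°C → T = -4.8°C
T_parcel − T_env = 3.68 − (-4.8) = +8.48°C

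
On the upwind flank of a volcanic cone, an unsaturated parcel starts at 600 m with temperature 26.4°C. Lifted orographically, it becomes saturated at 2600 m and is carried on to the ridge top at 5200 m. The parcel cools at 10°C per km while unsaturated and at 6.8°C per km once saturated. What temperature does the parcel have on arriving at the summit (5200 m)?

Dry to 2600 m: -10 × 2 km = -20°C, so T = 6.4°C.
Saturated to 5200 m: -6.8 × 2.6 km = -17.68°C, so T = -11.28°C.

-11.28°C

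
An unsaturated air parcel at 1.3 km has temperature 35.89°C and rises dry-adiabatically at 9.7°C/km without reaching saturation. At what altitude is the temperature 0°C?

5 km

Height above start = (35.89 − 0) / 9.7 = 3.7 km
Altitude = 1300 m + 3700 m = 5000 m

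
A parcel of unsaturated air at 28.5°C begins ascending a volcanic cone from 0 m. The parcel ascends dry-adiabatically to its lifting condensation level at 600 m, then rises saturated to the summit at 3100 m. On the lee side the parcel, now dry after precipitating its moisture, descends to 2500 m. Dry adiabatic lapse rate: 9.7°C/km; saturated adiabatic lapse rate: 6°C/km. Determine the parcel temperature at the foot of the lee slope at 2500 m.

13.5°C

0–600 m, dry: Δz = 0.6 km ⇒ ΔT = -5.82°C; T = 22.68°C
600–3100 m, saturated: Δz = 2.5 km ⇒ ΔT = -15°C; T = 7.68°C
3100–2500 m, dry descent: Δz = 0.6 km ⇒ ΔT = +5.82°C; T = 13.5°C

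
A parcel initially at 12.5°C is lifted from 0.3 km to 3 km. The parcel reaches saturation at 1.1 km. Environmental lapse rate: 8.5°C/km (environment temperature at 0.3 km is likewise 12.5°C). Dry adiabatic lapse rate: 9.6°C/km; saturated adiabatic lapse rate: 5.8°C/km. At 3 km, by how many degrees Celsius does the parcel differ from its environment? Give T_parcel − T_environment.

+4.25°C (parcel warmer than environment)

Parcel:
  From 300 m to 1100 m (dry): cools by 9.6 × 0.8 = 7.68°C, giving 4.82°C.
  From 1100 m to 3000 m (saturated): cools by 5.8 × 1.9 = 11.02°C, giving -6.2°C.
Environment:
  From 300 m to 3000 m (environment): cools by 8.5 × 2.7 = 22.95°C, giving -10.45°C.
T_parcel − T_env = -6.2 − (-10.45) = +4.25°C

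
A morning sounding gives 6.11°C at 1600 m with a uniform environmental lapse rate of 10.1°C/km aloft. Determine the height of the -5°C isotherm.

2700 m

Height above start = (6.11 − (-5)) / 10.1 = 1.1 km
Altitude = 1600 m + 1100 m = 2700 m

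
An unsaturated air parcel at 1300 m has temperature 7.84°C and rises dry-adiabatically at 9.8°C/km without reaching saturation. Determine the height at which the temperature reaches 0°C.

2100 m

Height above start = (7.84 − 0) / 9.8 = 0.8 km
Altitude = 1300 m + 800 m = 2100 m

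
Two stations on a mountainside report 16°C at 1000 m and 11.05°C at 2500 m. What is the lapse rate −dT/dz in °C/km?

3.3°C/km

Γ = −ΔT/Δz = (16 − 11.05) / (2500 − 1000) m
  = 4.95°C / 1.5 km = 3.3°C/km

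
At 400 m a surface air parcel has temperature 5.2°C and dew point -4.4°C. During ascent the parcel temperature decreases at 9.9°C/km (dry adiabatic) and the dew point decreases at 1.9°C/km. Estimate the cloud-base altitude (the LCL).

T and T_d converge at 9.9 − 1.9 = 8°C per km
Height above start = (5.2 − (-4.4)) / 8 = 1.2 km
LCL altitude = 400 m + 1200 m = 1600 m

1600 m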